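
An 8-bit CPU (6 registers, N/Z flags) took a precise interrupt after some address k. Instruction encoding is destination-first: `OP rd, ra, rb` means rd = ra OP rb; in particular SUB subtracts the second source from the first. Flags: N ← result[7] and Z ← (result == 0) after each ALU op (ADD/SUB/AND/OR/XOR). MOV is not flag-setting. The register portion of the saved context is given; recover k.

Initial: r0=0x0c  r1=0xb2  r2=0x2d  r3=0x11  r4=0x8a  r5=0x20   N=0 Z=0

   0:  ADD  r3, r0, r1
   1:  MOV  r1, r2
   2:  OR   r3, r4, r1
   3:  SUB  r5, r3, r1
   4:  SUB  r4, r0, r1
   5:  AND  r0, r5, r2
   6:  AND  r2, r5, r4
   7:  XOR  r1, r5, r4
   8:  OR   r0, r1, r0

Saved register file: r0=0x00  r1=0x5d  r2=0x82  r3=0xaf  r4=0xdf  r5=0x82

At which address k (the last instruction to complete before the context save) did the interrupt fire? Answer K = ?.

after  0: r0=0x0c r1=0xb2 r2=0x2d r3=0xbe r4=0x8a r5=0x20  N=1 Z=0
after  1: r0=0x0c r1=0x2d r2=0x2d r3=0xbe r4=0x8a r5=0x20  N=1 Z=0
after  2: r0=0x0c r1=0x2d r2=0x2d r3=0xaf r4=0x8a r5=0x20  N=1 Z=0
after  3: r0=0x0c r1=0x2d r2=0x2d r3=0xaf r4=0x8a r5=0x82  N=1 Z=0
after  4: r0=0x0c r1=0x2d r2=0x2d r3=0xaf r4=0xdf r5=0x82  N=1 Z=0
after  5: r0=0x00 r1=0x2d r2=0x2d r3=0xaf r4=0xdf r5=0x82  N=0 Z=1
after  6: r0=0x00 r1=0x2d r2=0x82 r3=0xaf r4=0xdf r5=0x82  N=1 Z=0
after  7: r0=0x00 r1=0x5d r2=0x82 r3=0xaf r4=0xdf r5=0x82  N=0 Z=0
-- IRQ taken; context saved, return-PC = 8 --

K = 7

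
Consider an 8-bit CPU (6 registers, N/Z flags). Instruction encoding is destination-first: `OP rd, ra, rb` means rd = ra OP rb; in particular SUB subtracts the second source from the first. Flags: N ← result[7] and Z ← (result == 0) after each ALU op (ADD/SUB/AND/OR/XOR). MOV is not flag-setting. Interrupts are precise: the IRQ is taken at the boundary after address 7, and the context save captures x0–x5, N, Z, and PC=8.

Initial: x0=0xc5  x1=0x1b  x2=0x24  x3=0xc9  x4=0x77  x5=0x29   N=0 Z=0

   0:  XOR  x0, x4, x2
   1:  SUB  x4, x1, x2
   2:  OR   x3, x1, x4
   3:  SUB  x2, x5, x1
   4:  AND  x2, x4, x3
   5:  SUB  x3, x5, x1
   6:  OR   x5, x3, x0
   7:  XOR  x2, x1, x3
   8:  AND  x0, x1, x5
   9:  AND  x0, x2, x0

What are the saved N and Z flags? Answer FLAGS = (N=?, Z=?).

after  0: x0=0x53 x1=0x1b x2=0x24 x3=0xc9 x4=0x77 x5=0x29  N=0 Z=0
after  1: x0=0x53 x1=0x1b x2=0x24 x3=0xc9 x4=0xf7 x5=0x29  N=1 Z=0
after  2: x0=0x53 x1=0x1b x2=0x24 x3=0xff x4=0xf7 x5=0x29  N=1 Z=0
after  3: x0=0x53 x1=0x1b x2=0x0e x3=0xff x4=0xf7 x5=0x29  N=0 Z=0
after  4: x0=0x53 x1=0x1b x2=0xf7 x3=0xff x4=0xf7 x5=0x29  N=1 Z=0
after  5: x0=0x53 x1=0x1b x2=0xf7 x3=0x0e x4=0xf7 x5=0x29  N=0 Z=0
after  6: x0=0x53 x1=0x1b x2=0xf7 x3=0x0e x4=0xf7 x5=0x5f  N=0 Z=0
after  7: x0=0x53 x1=0x1b x2=0x15 x3=0x0e x4=0xf7 x5=0x5f  N=0 Z=0
-- IRQ taken; context saved, return-PC = 8 --

FLAGS = (N=0, Z=0)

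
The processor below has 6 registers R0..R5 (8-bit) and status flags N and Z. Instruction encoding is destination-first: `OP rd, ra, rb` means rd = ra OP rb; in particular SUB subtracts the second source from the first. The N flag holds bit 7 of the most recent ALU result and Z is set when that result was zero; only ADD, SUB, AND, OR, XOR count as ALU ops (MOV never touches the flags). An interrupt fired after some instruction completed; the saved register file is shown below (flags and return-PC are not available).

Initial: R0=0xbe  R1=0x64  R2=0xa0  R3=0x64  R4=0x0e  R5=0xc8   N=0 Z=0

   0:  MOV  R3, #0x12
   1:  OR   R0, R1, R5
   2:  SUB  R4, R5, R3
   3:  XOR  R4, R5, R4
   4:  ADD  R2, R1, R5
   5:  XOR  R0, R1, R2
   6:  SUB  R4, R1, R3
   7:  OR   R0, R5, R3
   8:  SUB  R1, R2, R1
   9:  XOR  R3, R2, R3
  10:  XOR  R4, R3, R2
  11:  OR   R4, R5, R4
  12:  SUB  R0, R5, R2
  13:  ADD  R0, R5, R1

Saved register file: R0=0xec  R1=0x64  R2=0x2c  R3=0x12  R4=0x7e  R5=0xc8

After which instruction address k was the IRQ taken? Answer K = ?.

K = 4

after  0: R0=0xbe R1=0x64 R2=0xa0 R3=0x12 R4=0x0e R5=0xc8  N=0 Z=0
after  1: R0=0xec R1=0x64 R2=0xa0 R3=0x12 R4=0x0e R5=0xc8  N=1 Z=0
after  2: R0=0xec R1=0x64 R2=0xa0 R3=0x12 R4=0xb6 R5=0xc8  N=1 Z=0
after  3: R0=0xec R1=0x64 R2=0xa0 R3=0x12 R4=0x7e R5=0xc8  N=0 Z=0
after  4: R0=0xec R1=0x64 R2=0x2c R3=0x12 R4=0x7e R5=0xc8  N=0 Z=0
-- IRQ taken; context saved, return-PC = 5 --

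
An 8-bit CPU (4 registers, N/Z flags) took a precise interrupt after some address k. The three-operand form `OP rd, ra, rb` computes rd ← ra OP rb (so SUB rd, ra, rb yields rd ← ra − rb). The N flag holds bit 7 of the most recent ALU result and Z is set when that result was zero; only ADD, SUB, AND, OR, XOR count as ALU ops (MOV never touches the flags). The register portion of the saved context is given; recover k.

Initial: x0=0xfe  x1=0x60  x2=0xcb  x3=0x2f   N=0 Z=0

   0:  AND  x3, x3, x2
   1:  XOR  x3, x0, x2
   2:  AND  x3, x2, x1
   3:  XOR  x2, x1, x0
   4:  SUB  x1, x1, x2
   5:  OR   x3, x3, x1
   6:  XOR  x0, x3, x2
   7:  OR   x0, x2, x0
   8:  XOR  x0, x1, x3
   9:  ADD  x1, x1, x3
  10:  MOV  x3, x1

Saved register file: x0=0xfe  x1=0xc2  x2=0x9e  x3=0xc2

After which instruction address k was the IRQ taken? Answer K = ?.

after  0: x0=0xfe x1=0x60 x2=0xcb x3=0x0b  N=0 Z=0
after  1: x0=0xfe x1=0x60 x2=0xcb x3=0x35  N=0 Z=0
after  2: x0=0xfe x1=0x60 x2=0xcb x3=0x40  N=0 Z=0
after  3: x0=0xfe x1=0x60 x2=0x9e x3=0x40  N=1 Z=0
after  4: x0=0xfe x1=0xc2 x2=0x9e x3=0x40  N=1 Z=0
after  5: x0=0xfe x1=0xc2 x2=0x9e x3=0xc2  N=1 Z=0
-- IRQ taken; context saved, return-PC = 6 --

K = 5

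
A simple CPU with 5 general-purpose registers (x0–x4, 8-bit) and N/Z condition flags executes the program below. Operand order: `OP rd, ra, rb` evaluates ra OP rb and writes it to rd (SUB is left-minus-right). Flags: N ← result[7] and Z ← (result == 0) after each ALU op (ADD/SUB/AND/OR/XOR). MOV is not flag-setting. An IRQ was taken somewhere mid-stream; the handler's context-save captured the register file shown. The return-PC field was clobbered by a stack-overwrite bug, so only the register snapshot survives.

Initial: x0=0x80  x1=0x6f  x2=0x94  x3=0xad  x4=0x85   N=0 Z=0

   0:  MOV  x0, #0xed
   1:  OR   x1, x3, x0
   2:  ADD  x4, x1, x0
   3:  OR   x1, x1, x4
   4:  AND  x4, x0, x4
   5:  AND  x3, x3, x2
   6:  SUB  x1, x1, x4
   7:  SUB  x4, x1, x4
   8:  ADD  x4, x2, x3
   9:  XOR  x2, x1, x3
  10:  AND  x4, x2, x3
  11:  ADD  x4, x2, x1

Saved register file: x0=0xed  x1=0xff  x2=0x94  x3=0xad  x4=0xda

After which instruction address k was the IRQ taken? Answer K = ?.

after  0: x0=0xed x1=0x6f x2=0x94 x3=0xad x4=0x85  N=0 Z=0
after  1: x0=0xed x1=0xed x2=0x94 x3=0xad x4=0x85  N=1 Z=0
after  2: x0=0xed x1=0xed x2=0x94 x3=0xad x4=0xda  N=1 Z=0
after  3: x0=0xed x1=0xff x2=0x94 x3=0xad x4=0xda  N=1 Z=0
-- IRQ taken; context saved, return-PC = 4 --

K = 3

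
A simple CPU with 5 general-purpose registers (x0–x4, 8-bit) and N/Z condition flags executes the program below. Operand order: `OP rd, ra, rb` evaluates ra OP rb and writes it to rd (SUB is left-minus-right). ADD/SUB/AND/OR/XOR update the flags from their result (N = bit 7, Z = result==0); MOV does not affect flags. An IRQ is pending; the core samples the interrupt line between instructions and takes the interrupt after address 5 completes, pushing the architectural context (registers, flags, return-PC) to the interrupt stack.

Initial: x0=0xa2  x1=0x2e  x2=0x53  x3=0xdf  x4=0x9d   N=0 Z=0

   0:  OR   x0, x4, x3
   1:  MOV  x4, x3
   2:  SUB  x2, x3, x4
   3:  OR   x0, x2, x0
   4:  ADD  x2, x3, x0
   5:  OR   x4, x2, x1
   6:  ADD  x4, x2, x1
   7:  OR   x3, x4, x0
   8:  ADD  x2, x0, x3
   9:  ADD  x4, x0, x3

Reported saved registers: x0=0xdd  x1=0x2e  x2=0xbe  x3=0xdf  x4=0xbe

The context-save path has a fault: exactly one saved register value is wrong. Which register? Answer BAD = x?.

after  0: x0=0xdf x1=0x2e x2=0x53 x3=0xdf x4=0x9d  N=1 Z=0
after  1: x0=0xdf x1=0x2e x2=0x53 x3=0xdf x4=0xdf  N=1 Z=0
after  2: x0=0xdf x1=0x2e x2=0x00 x3=0xdf x4=0xdf  N=0 Z=1
after  3: x0=0xdf x1=0x2e x2=0x00 x3=0xdf x4=0xdf  N=1 Z=0
after  4: x0=0xdf x1=0x2e x2=0xbe x3=0xdf x4=0xdf  N=1 Z=0
after  5: x0=0xdf x1=0x2e x2=0xbe x3=0xdf x4=0xbe  N=1 Z=0
-- IRQ taken; context saved, return-PC = 6 --
mismatch: x0: reported 0xdd vs actual 0xdf

BAD = x0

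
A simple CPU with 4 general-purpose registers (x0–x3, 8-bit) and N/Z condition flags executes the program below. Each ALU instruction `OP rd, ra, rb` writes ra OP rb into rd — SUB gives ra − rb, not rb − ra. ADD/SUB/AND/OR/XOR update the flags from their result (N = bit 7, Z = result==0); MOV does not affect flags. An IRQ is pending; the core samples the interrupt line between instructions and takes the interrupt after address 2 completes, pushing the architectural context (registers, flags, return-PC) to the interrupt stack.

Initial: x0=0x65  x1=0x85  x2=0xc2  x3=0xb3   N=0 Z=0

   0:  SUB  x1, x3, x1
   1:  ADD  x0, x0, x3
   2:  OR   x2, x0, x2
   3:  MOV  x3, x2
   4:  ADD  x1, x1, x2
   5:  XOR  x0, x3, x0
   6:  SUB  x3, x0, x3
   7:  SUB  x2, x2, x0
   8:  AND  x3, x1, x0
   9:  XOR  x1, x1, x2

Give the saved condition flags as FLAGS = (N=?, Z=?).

FLAGS = (N=1, Z=0)

after  0: x0=0x65 x1=0x2e x2=0xc2 x3=0xb3  N=0 Z=0
after  1: x0=0x18 x1=0x2e x2=0xc2 x3=0xb3  N=0 Z=0
after  2: x0=0x18 x1=0x2e x2=0xda x3=0xb3  N=1 Z=0
-- IRQ taken; context saved, return-PC = 3 --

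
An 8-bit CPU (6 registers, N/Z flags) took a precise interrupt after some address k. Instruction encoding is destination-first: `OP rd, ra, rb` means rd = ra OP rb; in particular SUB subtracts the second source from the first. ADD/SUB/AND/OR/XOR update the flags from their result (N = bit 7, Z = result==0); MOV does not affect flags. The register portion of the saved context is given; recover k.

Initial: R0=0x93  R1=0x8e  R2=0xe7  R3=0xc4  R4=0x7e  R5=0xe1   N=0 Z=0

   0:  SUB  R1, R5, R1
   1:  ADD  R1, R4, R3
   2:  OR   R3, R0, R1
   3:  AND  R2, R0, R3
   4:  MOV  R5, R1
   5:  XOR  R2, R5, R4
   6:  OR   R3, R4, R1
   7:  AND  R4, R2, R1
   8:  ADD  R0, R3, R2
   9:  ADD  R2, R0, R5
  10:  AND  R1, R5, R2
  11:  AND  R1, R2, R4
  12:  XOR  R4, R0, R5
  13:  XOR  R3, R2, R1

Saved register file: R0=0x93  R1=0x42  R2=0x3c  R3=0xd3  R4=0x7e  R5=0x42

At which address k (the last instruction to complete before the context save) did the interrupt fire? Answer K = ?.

after  0: R0=0x93 R1=0x53 R2=0xe7 R3=0xc4 R4=0x7e R5=0xe1  N=0 Z=0
after  1: R0=0x93 R1=0x42 R2=0xe7 R3=0xc4 R4=0x7e R5=0xe1  N=0 Z=0
after  2: R0=0x93 R1=0x42 R2=0xe7 R3=0xd3 R4=0x7e R5=0xe1  N=1 Z=0
after  3: R0=0x93 R1=0x42 R2=0x93 R3=0xd3 R4=0x7e R5=0xe1  N=1 Z=0
after  4: R0=0x93 R1=0x42 R2=0x93 R3=0xd3 R4=0x7e R5=0x42  N=1 Z=0
after  5: R0=0x93 R1=0x42 R2=0x3c R3=0xd3 R4=0x7e R5=0x42  N=0 Z=0
-- IRQ taken; context saved, return-PC = 6 --

K = 5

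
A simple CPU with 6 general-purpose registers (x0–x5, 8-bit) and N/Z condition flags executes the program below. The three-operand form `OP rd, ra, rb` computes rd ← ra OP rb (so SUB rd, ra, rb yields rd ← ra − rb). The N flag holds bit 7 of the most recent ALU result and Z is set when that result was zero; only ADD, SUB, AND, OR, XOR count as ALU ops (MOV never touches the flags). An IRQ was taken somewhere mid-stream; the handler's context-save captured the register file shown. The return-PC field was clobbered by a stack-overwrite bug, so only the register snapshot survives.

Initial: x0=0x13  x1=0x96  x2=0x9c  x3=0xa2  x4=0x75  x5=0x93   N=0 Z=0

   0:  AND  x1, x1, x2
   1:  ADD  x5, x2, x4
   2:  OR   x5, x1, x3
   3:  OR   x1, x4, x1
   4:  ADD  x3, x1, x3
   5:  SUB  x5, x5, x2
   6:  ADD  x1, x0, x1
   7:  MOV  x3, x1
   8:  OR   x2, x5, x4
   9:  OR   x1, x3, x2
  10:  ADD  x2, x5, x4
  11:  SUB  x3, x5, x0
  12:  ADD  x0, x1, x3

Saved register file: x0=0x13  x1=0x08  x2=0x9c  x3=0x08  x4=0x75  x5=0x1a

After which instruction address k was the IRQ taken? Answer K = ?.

after  0: x0=0x13 x1=0x94 x2=0x9c x3=0xa2 x4=0x75 x5=0x93  N=1 Z=0
after  1: x0=0x13 x1=0x94 x2=0x9c x3=0xa2 x4=0x75 x5=0x11  N=0 Z=0
after  2: x0=0x13 x1=0x94 x2=0x9c x3=0xa2 x4=0x75 x5=0xb6  N=1 Z=0
after  3: x0=0x13 x1=0xf5 x2=0x9c x3=0xa2 x4=0x75 x5=0xb6  N=1 Z=0
after  4: x0=0x13 x1=0xf5 x2=0x9c x3=0x97 x4=0x75 x5=0xb6  N=1 Z=0
after  5: x0=0x13 x1=0xf5 x2=0x9c x3=0x97 x4=0x75 x5=0x1a  N=0 Z=0
after  6: x0=0x13 x1=0x08 x2=0x9c x3=0x97 x4=0x75 x5=0x1a  N=0 Z=0
after  7: x0=0x13 x1=0x08 x2=0x9c x3=0x08 x4=0x75 x5=0x1a  N=0 Z=0
-- IRQ taken; context saved, return-PC = 8 --

K = 7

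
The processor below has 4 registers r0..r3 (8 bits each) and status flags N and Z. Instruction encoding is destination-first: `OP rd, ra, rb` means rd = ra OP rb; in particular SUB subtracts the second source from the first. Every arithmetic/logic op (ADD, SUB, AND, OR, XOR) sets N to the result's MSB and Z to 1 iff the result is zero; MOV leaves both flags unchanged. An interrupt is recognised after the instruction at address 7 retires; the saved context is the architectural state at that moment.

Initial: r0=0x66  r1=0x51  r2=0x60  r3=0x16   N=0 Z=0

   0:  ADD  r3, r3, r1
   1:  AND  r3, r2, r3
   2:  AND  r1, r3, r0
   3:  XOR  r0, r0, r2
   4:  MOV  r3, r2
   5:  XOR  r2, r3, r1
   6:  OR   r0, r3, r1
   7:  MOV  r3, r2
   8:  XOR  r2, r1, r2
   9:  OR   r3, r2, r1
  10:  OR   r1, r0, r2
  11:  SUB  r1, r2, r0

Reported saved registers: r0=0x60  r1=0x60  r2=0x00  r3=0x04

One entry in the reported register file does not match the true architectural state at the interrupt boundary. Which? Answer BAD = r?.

after  0: r0=0x66 r1=0x51 r2=0x60 r3=0x67  N=0 Z=0
after  1: r0=0x66 r1=0x51 r2=0x60 r3=0x60  N=0 Z=0
after  2: r0=0x66 r1=0x60 r2=0x60 r3=0x60  N=0 Z=0
after  3: r0=0x06 r1=0x60 r2=0x60 r3=0x60  N=0 Z=0
after  4: r0=0x06 r1=0x60 r2=0x60 r3=0x60  N=0 Z=0
after  5: r0=0x06 r1=0x60 r2=0x00 r3=0x60  N=0 Z=1
after  6: r0=0x60 r1=0x60 r2=0x00 r3=0x60  N=0 Z=0
after  7: r0=0x60 r1=0x60 r2=0x00 r3=0x00  N=0 Z=0
-- IRQ taken; context saved, return-PC = 8 --
mismatch: r3: reported 0x04 vs actual 0x00

BAD = r3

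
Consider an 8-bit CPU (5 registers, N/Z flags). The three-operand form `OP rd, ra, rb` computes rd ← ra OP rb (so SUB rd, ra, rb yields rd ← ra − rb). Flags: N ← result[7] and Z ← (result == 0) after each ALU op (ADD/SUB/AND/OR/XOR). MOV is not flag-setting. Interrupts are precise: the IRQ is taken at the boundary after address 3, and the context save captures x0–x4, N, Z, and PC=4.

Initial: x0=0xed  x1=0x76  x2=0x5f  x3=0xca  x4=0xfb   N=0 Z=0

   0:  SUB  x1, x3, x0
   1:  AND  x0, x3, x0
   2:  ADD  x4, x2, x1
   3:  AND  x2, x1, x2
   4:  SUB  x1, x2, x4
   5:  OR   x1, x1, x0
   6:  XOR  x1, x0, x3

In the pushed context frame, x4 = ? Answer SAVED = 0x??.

after  0: x0=0xed x1=0xdd x2=0x5f x3=0xca x4=0xfb  N=1 Z=0
after  1: x0=0xc8 x1=0xdd x2=0x5f x3=0xca x4=0xfb  N=1 Z=0
after  2: x0=0xc8 x1=0xdd x2=0x5f x3=0xca x4=0x3c  N=0 Z=0
after  3: x0=0xc8 x1=0xdd x2=0x5d x3=0xca x4=0x3c  N=0 Z=0
-- IRQ taken; context saved, return-PC = 4 --

SAVED = 0x3c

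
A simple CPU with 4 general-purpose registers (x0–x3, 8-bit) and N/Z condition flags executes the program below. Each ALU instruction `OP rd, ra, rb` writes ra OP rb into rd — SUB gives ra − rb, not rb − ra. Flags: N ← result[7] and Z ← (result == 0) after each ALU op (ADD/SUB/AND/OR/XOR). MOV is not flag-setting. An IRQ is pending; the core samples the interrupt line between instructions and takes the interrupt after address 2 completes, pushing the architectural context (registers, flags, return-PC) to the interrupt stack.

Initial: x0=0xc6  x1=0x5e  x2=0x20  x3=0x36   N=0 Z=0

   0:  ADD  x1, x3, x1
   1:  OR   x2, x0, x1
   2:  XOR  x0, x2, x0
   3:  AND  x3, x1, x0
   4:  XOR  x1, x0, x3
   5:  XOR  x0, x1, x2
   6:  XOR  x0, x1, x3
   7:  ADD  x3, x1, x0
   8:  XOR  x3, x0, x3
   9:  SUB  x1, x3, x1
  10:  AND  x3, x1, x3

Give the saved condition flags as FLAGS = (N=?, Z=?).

after  0: x0=0xc6 x1=0x94 x2=0x20 x3=0x36  N=1 Z=0
after  1: x0=0xc6 x1=0x94 x2=0xd6 x3=0x36  N=1 Z=0
after  2: x0=0x10 x1=0x94 x2=0xd6 x3=0x36  N=0 Z=0
-- IRQ taken; context saved, return-PC = 3 --

FLAGS = (N=0, Z=0)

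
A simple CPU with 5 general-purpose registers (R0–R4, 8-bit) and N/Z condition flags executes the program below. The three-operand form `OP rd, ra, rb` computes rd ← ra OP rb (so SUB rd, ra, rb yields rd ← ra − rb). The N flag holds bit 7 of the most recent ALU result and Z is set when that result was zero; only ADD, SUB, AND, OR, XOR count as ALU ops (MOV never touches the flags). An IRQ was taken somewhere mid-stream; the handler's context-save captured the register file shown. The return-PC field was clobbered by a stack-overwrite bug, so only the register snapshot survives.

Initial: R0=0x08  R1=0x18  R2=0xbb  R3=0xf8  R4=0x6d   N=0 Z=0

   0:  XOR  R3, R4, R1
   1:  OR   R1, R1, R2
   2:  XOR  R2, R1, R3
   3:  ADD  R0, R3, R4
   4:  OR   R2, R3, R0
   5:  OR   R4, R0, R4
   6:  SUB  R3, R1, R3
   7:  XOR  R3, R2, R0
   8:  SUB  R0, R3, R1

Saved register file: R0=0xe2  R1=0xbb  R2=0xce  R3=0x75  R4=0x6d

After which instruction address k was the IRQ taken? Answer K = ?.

K = 3

after  0: R0=0x08 R1=0x18 R2=0xbb R3=0x75 R4=0x6d  N=0 Z=0
after  1: R0=0x08 R1=0xbb R2=0xbb R3=0x75 R4=0x6d  N=1 Z=0
after  2: R0=0x08 R1=0xbb R2=0xce R3=0x75 R4=0x6d  N=1 Z=0
after  3: R0=0xe2 R1=0xbb R2=0xce R3=0x75 R4=0x6d  N=1 Z=0
-- IRQ taken; context saved, return-PC = 4 --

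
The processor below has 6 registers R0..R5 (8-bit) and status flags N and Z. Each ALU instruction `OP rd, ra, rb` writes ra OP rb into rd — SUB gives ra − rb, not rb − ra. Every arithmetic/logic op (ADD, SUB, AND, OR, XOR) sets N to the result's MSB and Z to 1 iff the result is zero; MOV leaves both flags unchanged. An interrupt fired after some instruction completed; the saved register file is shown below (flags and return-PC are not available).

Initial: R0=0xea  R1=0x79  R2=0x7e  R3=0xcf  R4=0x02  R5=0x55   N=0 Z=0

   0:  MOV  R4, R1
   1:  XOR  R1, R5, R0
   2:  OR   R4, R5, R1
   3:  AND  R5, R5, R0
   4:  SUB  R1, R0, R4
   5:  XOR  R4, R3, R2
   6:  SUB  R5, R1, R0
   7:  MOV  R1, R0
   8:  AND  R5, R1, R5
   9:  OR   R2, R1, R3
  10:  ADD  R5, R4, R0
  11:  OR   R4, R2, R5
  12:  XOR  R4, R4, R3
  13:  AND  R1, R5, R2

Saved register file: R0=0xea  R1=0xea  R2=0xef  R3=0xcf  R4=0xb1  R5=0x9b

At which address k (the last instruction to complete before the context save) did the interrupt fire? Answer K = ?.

K = 10

after  0: R0=0xea R1=0x79 R2=0x7e R3=0xcf R4=0x79 R5=0x55  N=0 Z=0
after  1: R0=0xea R1=0xbf R2=0x7e R3=0xcf R4=0x79 R5=0x55  N=1 Z=0
after  2: R0=0xea R1=0xbf R2=0x7e R3=0xcf R4=0xff R5=0x55  N=1 Z=0
after  3: R0=0xea R1=0xbf R2=0x7e R3=0xcf R4=0xff R5=0x40  N=0 Z=0
after  4: R0=0xea R1=0xeb R2=0x7e R3=0xcf R4=0xff R5=0x40  N=1 Z=0
after  5: R0=0xea R1=0xeb R2=0x7e R3=0xcf R4=0xb1 R5=0x40  N=1 Z=0
after  6: R0=0xea R1=0xeb R2=0x7e R3=0xcf R4=0xb1 R5=0x01  N=0 Z=0
after  7: R0=0xea R1=0xea R2=0x7e R3=0xcf R4=0xb1 R5=0x01  N=0 Z=0
after  8: R0=0xea R1=0xea R2=0x7e R3=0xcf R4=0xb1 R5=0x00  N=0 Z=1
after  9: R0=0xea R1=0xea R2=0xef R3=0xcf R4=0xb1 R5=0x00  N=1 Z=0
after 10: R0=0xea R1=0xea R2=0xef R3=0xcf R4=0xb1 R5=0x9b  N=1 Z=0
-- IRQ taken; context saved, return-PC = 11 --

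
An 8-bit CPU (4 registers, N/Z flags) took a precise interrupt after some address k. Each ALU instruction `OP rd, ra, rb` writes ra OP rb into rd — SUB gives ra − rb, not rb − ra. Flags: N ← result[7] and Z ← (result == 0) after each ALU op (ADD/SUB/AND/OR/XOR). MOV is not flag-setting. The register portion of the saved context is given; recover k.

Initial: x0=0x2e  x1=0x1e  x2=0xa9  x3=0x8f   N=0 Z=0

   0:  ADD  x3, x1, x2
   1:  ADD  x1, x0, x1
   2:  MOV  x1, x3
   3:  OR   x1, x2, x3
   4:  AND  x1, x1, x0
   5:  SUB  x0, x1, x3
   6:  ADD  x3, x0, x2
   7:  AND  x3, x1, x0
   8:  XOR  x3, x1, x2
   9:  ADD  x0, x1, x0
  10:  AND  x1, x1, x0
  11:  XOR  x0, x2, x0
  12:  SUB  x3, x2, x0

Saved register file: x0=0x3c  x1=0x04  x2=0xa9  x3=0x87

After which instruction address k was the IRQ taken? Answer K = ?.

after  0: x0=0x2e x1=0x1e x2=0xa9 x3=0xc7  N=1 Z=0
after  1: x0=0x2e x1=0x4c x2=0xa9 x3=0xc7  N=0 Z=0
after  2: x0=0x2e x1=0xc7 x2=0xa9 x3=0xc7  N=0 Z=0
after  3: x0=0x2e x1=0xef x2=0xa9 x3=0xc7  N=1 Z=0
after  4: x0=0x2e x1=0x2e x2=0xa9 x3=0xc7  N=0 Z=0
after  5: x0=0x67 x1=0x2e x2=0xa9 x3=0xc7  N=0 Z=0
after  6: x0=0x67 x1=0x2e x2=0xa9 x3=0x10  N=0 Z=0
after  7: x0=0x67 x1=0x2e x2=0xa9 x3=0x26  N=0 Z=0
after  8: x0=0x67 x1=0x2e x2=0xa9 x3=0x87  N=1 Z=0
after  9: x0=0x95 x1=0x2e x2=0xa9 x3=0x87  N=1 Z=0
after 10: x0=0x95 x1=0x04 x2=0xa9 x3=0x87  N=0 Z=0
after 11: x0=0x3c x1=0x04 x2=0xa9 x3=0x87  N=0 Z=0
-- IRQ taken; context saved, return-PC = 12 --

K = 11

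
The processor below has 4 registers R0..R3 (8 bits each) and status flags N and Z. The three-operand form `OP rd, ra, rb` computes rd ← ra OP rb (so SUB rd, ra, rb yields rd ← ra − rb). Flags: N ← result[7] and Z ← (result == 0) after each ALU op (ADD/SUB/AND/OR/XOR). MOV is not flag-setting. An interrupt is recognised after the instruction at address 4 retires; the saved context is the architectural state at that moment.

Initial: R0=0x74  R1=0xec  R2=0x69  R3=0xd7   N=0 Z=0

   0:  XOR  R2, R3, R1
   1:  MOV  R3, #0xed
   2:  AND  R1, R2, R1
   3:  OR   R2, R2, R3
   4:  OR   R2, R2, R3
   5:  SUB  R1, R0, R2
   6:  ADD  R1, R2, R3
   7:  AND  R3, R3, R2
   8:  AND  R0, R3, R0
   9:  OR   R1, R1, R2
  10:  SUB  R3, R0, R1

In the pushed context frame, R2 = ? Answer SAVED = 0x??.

after  0: R0=0x74 R1=0xec R2=0x3b R3=0xd7  N=0 Z=0
after  1: R0=0x74 R1=0xec R2=0x3b R3=0xed  N=0 Z=0
after  2: R0=0x74 R1=0x28 R2=0x3b R3=0xed  N=0 Z=0
after  3: R0=0x74 R1=0x28 R2=0xff R3=0xed  N=1 Z=0
after  4: R0=0x74 R1=0x28 R2=0xff R3=0xed  N=1 Z=0
-- IRQ taken; context saved, return-PC = 5 --

SAVED = 0xff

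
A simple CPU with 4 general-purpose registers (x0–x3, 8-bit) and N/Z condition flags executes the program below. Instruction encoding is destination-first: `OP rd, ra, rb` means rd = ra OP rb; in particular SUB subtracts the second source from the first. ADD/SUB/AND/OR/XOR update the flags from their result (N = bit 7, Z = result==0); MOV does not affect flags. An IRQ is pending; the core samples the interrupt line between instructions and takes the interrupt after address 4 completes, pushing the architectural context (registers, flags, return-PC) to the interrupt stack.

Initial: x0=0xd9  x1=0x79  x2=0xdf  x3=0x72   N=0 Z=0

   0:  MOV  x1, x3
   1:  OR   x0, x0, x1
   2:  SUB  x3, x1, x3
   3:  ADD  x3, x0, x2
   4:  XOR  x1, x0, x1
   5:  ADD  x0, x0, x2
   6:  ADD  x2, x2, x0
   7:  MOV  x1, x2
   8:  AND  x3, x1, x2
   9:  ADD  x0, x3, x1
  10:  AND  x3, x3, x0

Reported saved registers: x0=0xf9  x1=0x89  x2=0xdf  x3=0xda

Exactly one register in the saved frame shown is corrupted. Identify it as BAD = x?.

after  0: x0=0xd9 x1=0x72 x2=0xdf x3=0x72  N=0 Z=0
after  1: x0=0xfb x1=0x72 x2=0xdf x3=0x72  N=1 Z=0
after  2: x0=0xfb x1=0x72 x2=0xdf x3=0x00  N=0 Z=1
after  3: x0=0xfb x1=0x72 x2=0xdf x3=0xda  N=1 Z=0
after  4: x0=0xfb x1=0x89 x2=0xdf x3=0xda  N=1 Z=0
-- IRQ taken; context saved, return-PC = 5 --
mismatch: x0: reported 0xf9 vs actual 0xfb

BAD = x0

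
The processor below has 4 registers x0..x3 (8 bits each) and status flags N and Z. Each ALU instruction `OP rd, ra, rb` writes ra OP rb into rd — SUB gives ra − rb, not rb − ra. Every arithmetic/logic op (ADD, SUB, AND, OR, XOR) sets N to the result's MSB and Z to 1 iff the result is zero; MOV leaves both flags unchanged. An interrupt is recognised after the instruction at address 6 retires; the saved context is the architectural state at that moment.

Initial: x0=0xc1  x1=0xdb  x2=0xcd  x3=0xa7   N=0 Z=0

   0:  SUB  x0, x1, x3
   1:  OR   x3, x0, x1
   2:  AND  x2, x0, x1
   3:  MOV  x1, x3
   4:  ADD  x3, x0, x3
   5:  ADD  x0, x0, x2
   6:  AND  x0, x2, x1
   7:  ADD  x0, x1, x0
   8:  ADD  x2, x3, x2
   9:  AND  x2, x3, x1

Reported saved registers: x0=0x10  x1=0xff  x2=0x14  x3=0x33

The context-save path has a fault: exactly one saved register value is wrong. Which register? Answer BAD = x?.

after  0: x0=0x34 x1=0xdb x2=0xcd x3=0xa7  N=0 Z=0
after  1: x0=0x34 x1=0xdb x2=0xcd x3=0xff  N=1 Z=0
after  2: x0=0x34 x1=0xdb x2=0x10 x3=0xff  N=0 Z=0
after  3: x0=0x34 x1=0xff x2=0x10 x3=0xff  N=0 Z=0
after  4: x0=0x34 x1=0xff x2=0x10 x3=0x33  N=0 Z=0
after  5: x0=0x44 x1=0xff x2=0x10 x3=0x33  N=0 Z=0
after  6: x0=0x10 x1=0xff x2=0x10 x3=0x33  N=0 Z=0
-- IRQ taken; context saved, return-PC = 7 --
mismatch: x2: reported 0x14 vs actual 0x10

BAD = x2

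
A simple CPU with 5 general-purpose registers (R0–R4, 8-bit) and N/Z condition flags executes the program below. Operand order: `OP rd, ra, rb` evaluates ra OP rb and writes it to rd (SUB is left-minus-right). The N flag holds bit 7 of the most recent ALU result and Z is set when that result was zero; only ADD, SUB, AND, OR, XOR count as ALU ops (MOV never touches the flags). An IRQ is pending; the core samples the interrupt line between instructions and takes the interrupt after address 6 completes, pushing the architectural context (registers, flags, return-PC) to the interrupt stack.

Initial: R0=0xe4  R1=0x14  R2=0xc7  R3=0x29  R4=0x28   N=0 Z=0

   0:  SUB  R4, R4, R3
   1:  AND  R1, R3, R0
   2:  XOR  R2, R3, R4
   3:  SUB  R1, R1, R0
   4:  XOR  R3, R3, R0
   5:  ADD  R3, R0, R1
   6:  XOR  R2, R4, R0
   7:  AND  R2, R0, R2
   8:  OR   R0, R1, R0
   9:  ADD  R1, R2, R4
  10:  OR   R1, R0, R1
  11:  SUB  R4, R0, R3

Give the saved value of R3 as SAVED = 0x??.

after  0: R0=0xe4 R1=0x14 R2=0xc7 R3=0x29 R4=0xff  N=1 Z=0
after  1: R0=0xe4 R1=0x20 R2=0xc7 R3=0x29 R4=0xff  N=0 Z=0
after  2: R0=0xe4 R1=0x20 R2=0xd6 R3=0x29 R4=0xff  N=1 Z=0
after  3: R0=0xe4 R1=0x3c R2=0xd6 R3=0x29 R4=0xff  N=0 Z=0
after  4: R0=0xe4 R1=0x3c R2=0xd6 R3=0xcd R4=0xff  N=1 Z=0
after  5: R0=0xe4 R1=0x3c R2=0xd6 R3=0x20 R4=0xff  N=0 Z=0
after  6: R0=0xe4 R1=0x3c R2=0x1b R3=0x20 R4=0xff  N=0 Z=0
-- IRQ taken; context saved, return-PC = 7 --

SAVED = 0x20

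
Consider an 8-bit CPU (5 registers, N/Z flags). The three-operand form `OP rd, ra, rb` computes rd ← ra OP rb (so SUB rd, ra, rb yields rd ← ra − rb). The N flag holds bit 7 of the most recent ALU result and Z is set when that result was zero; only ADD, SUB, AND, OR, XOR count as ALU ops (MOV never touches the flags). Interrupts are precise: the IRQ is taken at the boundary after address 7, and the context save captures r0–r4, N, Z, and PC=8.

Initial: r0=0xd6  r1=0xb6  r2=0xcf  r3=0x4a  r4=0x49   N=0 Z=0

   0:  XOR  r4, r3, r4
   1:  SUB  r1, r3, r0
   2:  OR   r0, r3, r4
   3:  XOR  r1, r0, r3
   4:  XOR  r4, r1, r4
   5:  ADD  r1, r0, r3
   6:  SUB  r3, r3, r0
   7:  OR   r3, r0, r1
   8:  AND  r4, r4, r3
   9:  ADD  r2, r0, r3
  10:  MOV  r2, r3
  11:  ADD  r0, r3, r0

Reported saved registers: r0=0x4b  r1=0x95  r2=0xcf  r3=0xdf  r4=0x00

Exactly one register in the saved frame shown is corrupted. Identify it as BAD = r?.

BAD = r4

after  0: r0=0xd6 r1=0xb6 r2=0xcf r3=0x4a r4=0x03  N=0 Z=0
after  1: r0=0xd6 r1=0x74 r2=0xcf r3=0x4a r4=0x03  N=0 Z=0
after  2: r0=0x4b r1=0x74 r2=0xcf r3=0x4a r4=0x03  N=0 Z=0
after  3: r0=0x4b r1=0x01 r2=0xcf r3=0x4a r4=0x03  N=0 Z=0
after  4: r0=0x4b r1=0x01 r2=0xcf r3=0x4a r4=0x02  N=0 Z=0
after  5: r0=0x4b r1=0x95 r2=0xcf r3=0x4a r4=0x02  N=1 Z=0
after  6: r0=0x4b r1=0x95 r2=0xcf r3=0xff r4=0x02  N=1 Z=0
after  7: r0=0x4b r1=0x95 r2=0xcf r3=0xdf r4=0x02  N=1 Z=0
-- IRQ taken; context saved, return-PC = 8 --
mismatch: r4: reported 0x00 vs actual 0x02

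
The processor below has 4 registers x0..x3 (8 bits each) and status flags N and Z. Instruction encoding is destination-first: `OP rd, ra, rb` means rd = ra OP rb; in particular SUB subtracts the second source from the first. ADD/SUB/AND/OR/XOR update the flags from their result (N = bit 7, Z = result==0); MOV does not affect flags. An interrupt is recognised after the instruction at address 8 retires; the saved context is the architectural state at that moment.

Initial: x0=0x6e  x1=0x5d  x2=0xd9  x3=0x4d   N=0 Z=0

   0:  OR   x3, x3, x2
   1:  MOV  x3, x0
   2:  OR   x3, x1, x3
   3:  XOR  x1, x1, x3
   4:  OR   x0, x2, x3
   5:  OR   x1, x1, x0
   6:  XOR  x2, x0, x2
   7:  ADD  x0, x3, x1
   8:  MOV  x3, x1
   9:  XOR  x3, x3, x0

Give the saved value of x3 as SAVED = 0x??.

after  0: x0=0x6e x1=0x5d x2=0xd9 x3=0xdd  N=1 Z=0
after  1: x0=0x6e x1=0x5d x2=0xd9 x3=0x6e  N=1 Z=0
after  2: x0=0x6e x1=0x5d x2=0xd9 x3=0x7f  N=0 Z=0
after  3: x0=0x6e x1=0x22 x2=0xd9 x3=0x7f  N=0 Z=0
after  4: x0=0xff x1=0x22 x2=0xd9 x3=0x7f  N=1 Z=0
after  5: x0=0xff x1=0xff x2=0xd9 x3=0x7f  N=1 Z=0
after  6: x0=0xff x1=0xff x2=0x26 x3=0x7f  N=0 Z=0
after  7: x0=0x7e x1=0xff x2=0x26 x3=0x7f  N=0 Z=0
after  8: x0=0x7e x1=0xff x2=0x26 x3=0xff  N=0 Z=0
-- IRQ taken; context saved, return-PC = 9 --

SAVED = 0xff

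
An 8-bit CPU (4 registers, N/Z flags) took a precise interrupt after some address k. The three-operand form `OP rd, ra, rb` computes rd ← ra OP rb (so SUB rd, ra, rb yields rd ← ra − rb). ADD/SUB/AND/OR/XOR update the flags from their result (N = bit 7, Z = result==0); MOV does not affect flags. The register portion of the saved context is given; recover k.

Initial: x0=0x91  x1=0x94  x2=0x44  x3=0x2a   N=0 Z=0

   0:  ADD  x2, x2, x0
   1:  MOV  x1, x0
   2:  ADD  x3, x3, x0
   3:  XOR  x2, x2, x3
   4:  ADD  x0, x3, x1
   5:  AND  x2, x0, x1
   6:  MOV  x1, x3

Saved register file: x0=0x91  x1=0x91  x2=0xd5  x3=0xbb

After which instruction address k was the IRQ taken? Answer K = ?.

after  0: x0=0x91 x1=0x94 x2=0xd5 x3=0x2a  N=1 Z=0
after  1: x0=0x91 x1=0x91 x2=0xd5 x3=0x2a  N=1 Z=0
after  2: x0=0x91 x1=0x91 x2=0xd5 x3=0xbb  N=1 Z=0
-- IRQ taken; context saved, return-PC = 3 --

K = 2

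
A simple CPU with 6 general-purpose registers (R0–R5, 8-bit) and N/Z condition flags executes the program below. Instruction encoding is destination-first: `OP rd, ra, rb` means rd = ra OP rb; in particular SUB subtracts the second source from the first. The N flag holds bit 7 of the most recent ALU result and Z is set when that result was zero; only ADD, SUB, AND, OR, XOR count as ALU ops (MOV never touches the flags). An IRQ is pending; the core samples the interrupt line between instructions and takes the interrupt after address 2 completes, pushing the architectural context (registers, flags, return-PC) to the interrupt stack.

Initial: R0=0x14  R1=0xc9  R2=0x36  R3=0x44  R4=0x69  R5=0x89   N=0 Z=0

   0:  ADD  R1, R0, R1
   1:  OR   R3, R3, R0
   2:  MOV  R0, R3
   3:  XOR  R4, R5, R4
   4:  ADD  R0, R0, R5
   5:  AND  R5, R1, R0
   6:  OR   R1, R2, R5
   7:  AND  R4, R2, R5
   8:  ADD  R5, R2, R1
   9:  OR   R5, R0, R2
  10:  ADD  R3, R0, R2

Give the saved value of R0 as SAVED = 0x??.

SAVED = 0x54

after  0: R0=0x14 R1=0xdd R2=0x36 R3=0x44 R4=0x69 R5=0x89  N=1 Z=0
after  1: R0=0x14 R1=0xdd R2=0x36 R3=0x54 R4=0x69 R5=0x89  N=0 Z=0
after  2: R0=0x54 R1=0xdd R2=0x36 R3=0x54 R4=0x69 R5=0x89  N=0 Z=0
-- IRQ taken; context saved, return-PC = 3 --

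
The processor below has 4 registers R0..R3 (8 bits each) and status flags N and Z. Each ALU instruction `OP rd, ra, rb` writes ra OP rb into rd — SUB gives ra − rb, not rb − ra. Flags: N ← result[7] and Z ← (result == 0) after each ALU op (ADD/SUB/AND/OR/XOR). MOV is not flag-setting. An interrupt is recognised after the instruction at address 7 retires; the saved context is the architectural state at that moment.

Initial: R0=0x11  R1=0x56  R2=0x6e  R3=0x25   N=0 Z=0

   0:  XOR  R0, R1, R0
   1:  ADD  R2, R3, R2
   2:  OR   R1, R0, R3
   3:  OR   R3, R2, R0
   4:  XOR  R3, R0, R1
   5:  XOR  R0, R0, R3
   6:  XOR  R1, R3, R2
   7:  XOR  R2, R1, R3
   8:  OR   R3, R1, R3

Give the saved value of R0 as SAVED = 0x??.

SAVED = 0x67

after  0: R0=0x47 R1=0x56 R2=0x6e R3=0x25  N=0 Z=0
after  1: R0=0x47 R1=0x56 R2=0x93 R3=0x25  N=1 Z=0
after  2: R0=0x47 R1=0x67 R2=0x93 R3=0x25  N=0 Z=0
after  3: R0=0x47 R1=0x67 R2=0x93 R3=0xd7  N=1 Z=0
after  4: R0=0x47 R1=0x67 R2=0x93 R3=0x20  N=0 Z=0
after  5: R0=0x67 R1=0x67 R2=0x93 R3=0x20  N=0 Z=0
after  6: R0=0x67 R1=0xb3 R2=0x93 R3=0x20  N=1 Z=0
after  7: R0=0x67 R1=0xb3 R2=0x93 R3=0x20  N=1 Z=0
-- IRQ taken; context saved, return-PC = 8 --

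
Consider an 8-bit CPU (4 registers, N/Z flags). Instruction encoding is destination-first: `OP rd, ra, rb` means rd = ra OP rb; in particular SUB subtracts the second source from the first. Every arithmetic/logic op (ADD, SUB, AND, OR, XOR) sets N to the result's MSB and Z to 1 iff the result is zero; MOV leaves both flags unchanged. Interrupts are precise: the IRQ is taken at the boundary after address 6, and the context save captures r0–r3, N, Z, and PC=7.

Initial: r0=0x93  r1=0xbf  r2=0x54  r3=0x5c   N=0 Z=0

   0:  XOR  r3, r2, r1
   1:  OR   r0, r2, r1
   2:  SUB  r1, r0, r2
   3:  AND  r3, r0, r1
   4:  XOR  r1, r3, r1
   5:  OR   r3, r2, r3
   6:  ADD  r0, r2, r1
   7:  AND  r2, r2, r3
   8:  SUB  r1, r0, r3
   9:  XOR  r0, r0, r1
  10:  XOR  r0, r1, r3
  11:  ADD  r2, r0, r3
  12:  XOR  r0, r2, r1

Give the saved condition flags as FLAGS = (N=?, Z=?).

after  0: r0=0x93 r1=0xbf r2=0x54 r3=0xeb  N=1 Z=0
after  1: r0=0xff r1=0xbf r2=0x54 r3=0xeb  N=1 Z=0
after  2: r0=0xff r1=0xab r2=0x54 r3=0xeb  N=1 Z=0
after  3: r0=0xff r1=0xab r2=0x54 r3=0xab  N=1 Z=0
after  4: r0=0xff r1=0x00 r2=0x54 r3=0xab  N=0 Z=1
after  5: r0=0xff r1=0x00 r2=0x54 r3=0xff  N=1 Z=0
after  6: r0=0x54 r1=0x00 r2=0x54 r3=0xff  N=0 Z=0
-- IRQ taken; context saved, return-PC = 7 --

FLAGS = (N=0, Z=0)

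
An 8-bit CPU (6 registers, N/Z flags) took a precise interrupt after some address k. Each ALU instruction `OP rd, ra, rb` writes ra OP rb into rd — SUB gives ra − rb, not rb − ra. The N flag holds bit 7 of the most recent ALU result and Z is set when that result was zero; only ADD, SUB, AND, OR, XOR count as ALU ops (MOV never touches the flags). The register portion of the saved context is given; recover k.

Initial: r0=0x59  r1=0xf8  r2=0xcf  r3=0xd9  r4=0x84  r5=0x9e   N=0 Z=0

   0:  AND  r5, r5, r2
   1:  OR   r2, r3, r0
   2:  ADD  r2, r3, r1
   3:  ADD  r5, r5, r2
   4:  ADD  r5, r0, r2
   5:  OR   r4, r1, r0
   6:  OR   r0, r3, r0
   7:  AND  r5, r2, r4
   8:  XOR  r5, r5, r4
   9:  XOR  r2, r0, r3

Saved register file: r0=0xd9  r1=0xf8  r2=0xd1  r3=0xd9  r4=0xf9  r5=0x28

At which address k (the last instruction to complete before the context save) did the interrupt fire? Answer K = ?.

after  0: r0=0x59 r1=0xf8 r2=0xcf r3=0xd9 r4=0x84 r5=0x8e  N=1 Z=0
after  1: r0=0x59 r1=0xf8 r2=0xd9 r3=0xd9 r4=0x84 r5=0x8e  N=1 Z=0
after  2: r0=0x59 r1=0xf8 r2=0xd1 r3=0xd9 r4=0x84 r5=0x8e  N=1 Z=0
after  3: r0=0x59 r1=0xf8 r2=0xd1 r3=0xd9 r4=0x84 r5=0x5f  N=0 Z=0
after  4: r0=0x59 r1=0xf8 r2=0xd1 r3=0xd9 r4=0x84 r5=0x2a  N=0 Z=0
after  5: r0=0x59 r1=0xf8 r2=0xd1 r3=0xd9 r4=0xf9 r5=0x2a  N=1 Z=0
after  6: r0=0xd9 r1=0xf8 r2=0xd1 r3=0xd9 r4=0xf9 r5=0x2a  N=1 Z=0
after  7: r0=0xd9 r1=0xf8 r2=0xd1 r3=0xd9 r4=0xf9 r5=0xd1  N=1 Z=0
after  8: r0=0xd9 r1=0xf8 r2=0xd1 r3=0xd9 r4=0xf9 r5=0x28  N=0 Z=0
-- IRQ taken; context saved, return-PC = 9 --

K = 8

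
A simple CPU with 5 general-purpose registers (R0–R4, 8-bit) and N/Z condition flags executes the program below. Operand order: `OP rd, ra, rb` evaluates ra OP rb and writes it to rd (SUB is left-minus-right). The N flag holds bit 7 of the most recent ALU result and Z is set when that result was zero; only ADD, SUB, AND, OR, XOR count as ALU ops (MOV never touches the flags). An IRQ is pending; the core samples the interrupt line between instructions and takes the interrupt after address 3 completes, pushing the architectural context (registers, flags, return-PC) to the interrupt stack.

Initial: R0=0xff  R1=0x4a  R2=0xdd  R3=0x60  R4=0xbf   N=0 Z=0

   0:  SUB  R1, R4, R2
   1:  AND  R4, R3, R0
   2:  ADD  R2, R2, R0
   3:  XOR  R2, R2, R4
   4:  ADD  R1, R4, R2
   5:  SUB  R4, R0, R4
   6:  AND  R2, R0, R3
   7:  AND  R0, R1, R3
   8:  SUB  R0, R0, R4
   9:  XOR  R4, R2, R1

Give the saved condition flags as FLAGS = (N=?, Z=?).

FLAGS = (N=1, Z=0)

after  0: R0=0xff R1=0xe2 R2=0xdd R3=0x60 R4=0xbf  N=1 Z=0
after  1: R0=0xff R1=0xe2 R2=0xdd R3=0x60 R4=0x60  N=0 Z=0
after  2: R0=0xff R1=0xe2 R2=0xdc R3=0x60 R4=0x60  N=1 Z=0
after  3: R0=0xff R1=0xe2 R2=0xbc R3=0x60 R4=0x60  N=1 Z=0
-- IRQ taken; context saved, return-PC = 4 --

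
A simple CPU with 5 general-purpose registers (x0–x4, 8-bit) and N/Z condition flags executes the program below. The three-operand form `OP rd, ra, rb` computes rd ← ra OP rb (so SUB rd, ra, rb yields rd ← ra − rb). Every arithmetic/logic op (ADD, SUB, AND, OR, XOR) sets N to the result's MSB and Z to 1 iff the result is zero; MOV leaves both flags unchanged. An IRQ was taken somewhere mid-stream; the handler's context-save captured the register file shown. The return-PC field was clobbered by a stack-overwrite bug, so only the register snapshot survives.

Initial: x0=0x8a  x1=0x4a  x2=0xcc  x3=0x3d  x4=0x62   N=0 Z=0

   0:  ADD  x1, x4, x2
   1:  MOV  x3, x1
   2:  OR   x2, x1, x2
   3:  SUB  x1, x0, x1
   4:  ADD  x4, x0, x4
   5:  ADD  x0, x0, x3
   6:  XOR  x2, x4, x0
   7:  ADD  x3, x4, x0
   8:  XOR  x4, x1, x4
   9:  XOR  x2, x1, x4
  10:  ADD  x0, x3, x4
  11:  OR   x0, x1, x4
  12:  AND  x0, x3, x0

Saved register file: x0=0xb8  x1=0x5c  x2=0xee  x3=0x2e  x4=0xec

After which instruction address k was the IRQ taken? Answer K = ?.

K = 5

after  0: x0=0x8a x1=0x2e x2=0xcc x3=0x3d x4=0x62  N=0 Z=0
after  1: x0=0x8a x1=0x2e x2=0xcc x3=0x2e x4=0x62  N=0 Z=0
after  2: x0=0x8a x1=0x2e x2=0xee x3=0x2e x4=0x62  N=1 Z=0
after  3: x0=0x8a x1=0x5c x2=0xee x3=0x2e x4=0x62  N=0 Z=0
after  4: x0=0x8a x1=0x5c x2=0xee x3=0x2e x4=0xec  N=1 Z=0
after  5: x0=0xb8 x1=0x5c x2=0xee x3=0x2e x4=0xec  N=1 Z=0
-- IRQ taken; context saved, return-PC = 6 --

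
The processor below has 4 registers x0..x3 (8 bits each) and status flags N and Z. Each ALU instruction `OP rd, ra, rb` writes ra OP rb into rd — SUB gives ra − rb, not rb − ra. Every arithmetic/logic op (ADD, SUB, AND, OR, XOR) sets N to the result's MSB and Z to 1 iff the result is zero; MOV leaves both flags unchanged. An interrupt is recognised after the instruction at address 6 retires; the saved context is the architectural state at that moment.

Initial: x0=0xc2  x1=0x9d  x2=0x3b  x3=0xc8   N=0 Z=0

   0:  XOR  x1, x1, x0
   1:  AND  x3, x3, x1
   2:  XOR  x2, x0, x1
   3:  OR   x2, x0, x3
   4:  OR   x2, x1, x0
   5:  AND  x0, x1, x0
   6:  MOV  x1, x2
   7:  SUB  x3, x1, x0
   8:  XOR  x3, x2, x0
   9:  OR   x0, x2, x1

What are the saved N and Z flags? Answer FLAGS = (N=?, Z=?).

FLAGS = (N=0, Z=0)

after  0: x0=0xc2 x1=0x5f x2=0x3b x3=0xc8  N=0 Z=0
after  1: x0=0xc2 x1=0x5f x2=0x3b x3=0x48  N=0 Z=0
after  2: x0=0xc2 x1=0x5f x2=0x9d x3=0x48  N=1 Z=0
after  3: x0=0xc2 x1=0x5f x2=0xca x3=0x48  N=1 Z=0
after  4: x0=0xc2 x1=0x5f x2=0xdf x3=0x48  N=1 Z=0
after  5: x0=0x42 x1=0x5f x2=0xdf x3=0x48  N=0 Z=0
after  6: x0=0x42 x1=0xdf x2=0xdf x3=0x48  N=0 Z=0
-- IRQ taken; context saved, return-PC = 7 --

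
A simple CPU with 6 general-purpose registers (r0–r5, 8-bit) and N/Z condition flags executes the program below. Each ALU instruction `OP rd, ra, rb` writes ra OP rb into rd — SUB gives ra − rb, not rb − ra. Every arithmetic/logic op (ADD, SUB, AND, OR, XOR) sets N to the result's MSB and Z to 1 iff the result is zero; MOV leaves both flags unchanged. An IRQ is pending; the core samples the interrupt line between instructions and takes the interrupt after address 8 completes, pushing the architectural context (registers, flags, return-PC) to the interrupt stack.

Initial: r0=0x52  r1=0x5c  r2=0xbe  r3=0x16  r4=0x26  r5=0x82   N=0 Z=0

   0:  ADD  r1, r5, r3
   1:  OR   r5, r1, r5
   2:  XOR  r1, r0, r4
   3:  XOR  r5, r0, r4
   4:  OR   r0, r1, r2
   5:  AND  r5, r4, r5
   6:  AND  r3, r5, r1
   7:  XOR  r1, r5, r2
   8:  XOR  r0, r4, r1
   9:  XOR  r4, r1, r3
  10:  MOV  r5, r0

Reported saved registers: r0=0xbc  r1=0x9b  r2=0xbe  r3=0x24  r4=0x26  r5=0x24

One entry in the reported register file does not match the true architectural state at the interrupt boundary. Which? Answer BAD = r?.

after  0: r0=0x52 r1=0x98 r2=0xbe r3=0x16 r4=0x26 r5=0x82  N=1 Z=0
after  1: r0=0x52 r1=0x98 r2=0xbe r3=0x16 r4=0x26 r5=0x9a  N=1 Z=0
after  2: r0=0x52 r1=0x74 r2=0xbe r3=0x16 r4=0x26 r5=0x9a  N=0 Z=0
after  3: r0=0x52 r1=0x74 r2=0xbe r3=0x16 r4=0x26 r5=0x74  N=0 Z=0
after  4: r0=0xfe r1=0x74 r2=0xbe r3=0x16 r4=0x26 r5=0x74  N=1 Z=0
after  5: r0=0xfe r1=0x74 r2=0xbe r3=0x16 r4=0x26 r5=0x24  N=0 Z=0
after  6: r0=0xfe r1=0x74 r2=0xbe r3=0x24 r4=0x26 r5=0x24  N=0 Z=0
after  7: r0=0xfe r1=0x9a r2=0xbe r3=0x24 r4=0x26 r5=0x24  N=1 Z=0
after  8: r0=0xbc r1=0x9a r2=0xbe r3=0x24 r4=0x26 r5=0x24  N=1 Z=0
-- IRQ taken; context saved, return-PC = 9 --
mismatch: r1: reported 0x9b vs actual 0x9a

BAD = r1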